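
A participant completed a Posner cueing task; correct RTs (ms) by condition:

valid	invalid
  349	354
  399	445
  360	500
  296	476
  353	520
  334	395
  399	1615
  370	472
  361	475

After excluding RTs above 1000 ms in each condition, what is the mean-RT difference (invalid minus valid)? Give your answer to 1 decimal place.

invalid: exclude 1615
M(valid) = 3221/9 = 357.889
M(invalid) = 3637/8 = 454.625
Difference = 454.625 − 357.889 = 96.736 ms

96.7 ms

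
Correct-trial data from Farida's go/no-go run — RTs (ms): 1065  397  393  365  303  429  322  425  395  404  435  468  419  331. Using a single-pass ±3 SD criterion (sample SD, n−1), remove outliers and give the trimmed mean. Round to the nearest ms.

n = 14, ΣRT = 6151, M = 439.357
Σ(x−M)² = 449793.21; s = √(449793.21/13) = 186.009
Cutoffs: 439.357 ± 3·186.009 → [-118.7, 997.4]
Outside: 1065 → excluded.
Retained (n=13): Σ = 5086, mean = 5086/13 = 391.231

391 ms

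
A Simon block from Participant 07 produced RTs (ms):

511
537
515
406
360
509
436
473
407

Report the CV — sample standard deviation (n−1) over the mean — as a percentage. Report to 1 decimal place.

n = 9, Σ = 4154, M = 461.5556
Σ(x−M)² = 30404.222; s = √(30404.222/8) = 61.6484
CV = 61.6484 / 461.5556 = 0.13357 = 13.357%

13.4%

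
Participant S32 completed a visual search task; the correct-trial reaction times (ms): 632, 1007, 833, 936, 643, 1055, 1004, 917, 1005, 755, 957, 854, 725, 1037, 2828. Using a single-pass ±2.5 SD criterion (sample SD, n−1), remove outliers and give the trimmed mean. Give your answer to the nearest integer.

n = 15, ΣRT = 15188, M = 1012.533
Σ(x−M)² = 3804273.73; s = √(3804273.73/14) = 521.281
Cutoffs: 1012.533 ± 2.5·521.281 → [-290.7, 2315.7]
Outside: 2828 → excluded.
Retained (n=14): Σ = 12360, mean = 12360/14 = 882.857

883 ms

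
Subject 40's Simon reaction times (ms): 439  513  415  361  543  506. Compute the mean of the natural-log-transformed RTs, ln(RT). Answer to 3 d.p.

ln(RT): 6.0845, 6.2403, 6.0283, 5.8889, 6.2971, 6.2265
Σ ln(RT) = 36.7656
Mean = 36.7656/6 = 6.12760

6.128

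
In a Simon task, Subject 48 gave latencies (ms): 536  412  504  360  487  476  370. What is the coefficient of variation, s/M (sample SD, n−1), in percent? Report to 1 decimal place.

n = 7, Σ = 3145, M = 449.2857
Σ(x−M)² = 28297.429; s = √(28297.429/6) = 68.6749
CV = 68.6749 / 449.2857 = 0.15285 = 15.285%

15.3%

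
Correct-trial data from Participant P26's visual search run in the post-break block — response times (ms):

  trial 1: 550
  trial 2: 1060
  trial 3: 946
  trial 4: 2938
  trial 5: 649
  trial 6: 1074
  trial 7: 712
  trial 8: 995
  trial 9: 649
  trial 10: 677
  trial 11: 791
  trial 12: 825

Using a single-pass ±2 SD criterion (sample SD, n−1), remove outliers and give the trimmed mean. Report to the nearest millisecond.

812 ms

n = 12, ΣRT = 11866, M = 988.833
Σ(x−M)² = 4476845.67; s = √(4476845.67/11) = 637.955
Cutoffs: 988.833 ± 2·637.955 → [-287.1, 2264.7]
Outside: 2938 → excluded.
Retained (n=11): Σ = 8928, mean = 8928/11 = 811.636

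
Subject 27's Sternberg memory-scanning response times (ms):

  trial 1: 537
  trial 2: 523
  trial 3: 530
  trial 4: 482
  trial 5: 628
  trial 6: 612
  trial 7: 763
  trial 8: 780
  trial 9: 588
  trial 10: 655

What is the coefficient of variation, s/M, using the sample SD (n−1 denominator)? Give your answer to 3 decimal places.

0.165

n = 10, Σ = 6098, M = 609.8000
Σ(x−M)² = 90827.600; s = √(90827.600/9) = 100.4587
CV = 100.4587 / 609.8000 = 0.16474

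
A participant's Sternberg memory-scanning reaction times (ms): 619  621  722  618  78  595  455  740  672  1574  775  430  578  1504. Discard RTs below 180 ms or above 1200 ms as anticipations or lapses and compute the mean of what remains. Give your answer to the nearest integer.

Excluded: 78, 1504, 1574
Retained (n=11): Σ = 6825
Mean = 6825/11 = 620.4545

620 ms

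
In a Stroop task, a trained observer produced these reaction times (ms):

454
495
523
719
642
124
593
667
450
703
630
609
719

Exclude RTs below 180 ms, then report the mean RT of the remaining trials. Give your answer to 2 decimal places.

Excluded: 124
Retained (n=12): Σ = 7204
Mean = 7204/12 = 600.3333

600.33 ms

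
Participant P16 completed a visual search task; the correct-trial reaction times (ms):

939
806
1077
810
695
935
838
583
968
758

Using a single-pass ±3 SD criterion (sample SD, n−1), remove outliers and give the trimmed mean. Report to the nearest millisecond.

n = 10, ΣRT = 8409, M = 840.900
Σ(x−M)² = 187228.90; s = √(187228.90/9) = 144.233
Cutoffs: 840.900 ± 3·144.233 → [408.2, 1273.6]
No RTs fall outside the cutoffs; all 10 retained. Mean = 8409/10 = 840.900

841 ms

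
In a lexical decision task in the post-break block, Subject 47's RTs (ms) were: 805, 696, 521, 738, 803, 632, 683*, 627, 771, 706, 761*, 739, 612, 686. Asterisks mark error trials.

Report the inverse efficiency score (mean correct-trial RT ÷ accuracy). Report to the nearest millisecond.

810 ms

Correct trials (n=12): 805, 696, 521, 738, 803, 632, 627, 771, 706, 739, 612, 686
Mean correct RT = 8336/12 = 694.6667 ms
Proportion correct = 12/14
IES = 694.6667 / (12/14) = 810.444 ms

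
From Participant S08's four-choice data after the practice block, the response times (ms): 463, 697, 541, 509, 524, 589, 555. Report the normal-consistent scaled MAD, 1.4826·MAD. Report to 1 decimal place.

47.4 ms

Sorted: 463, 509, 524, 541, 555, 589, 697 → median = 541
|x − 541| sorted: 0, 14, 17, 32, 48, 78, 156 → MAD = 32
Robust SD ≈ 1.4826 × 32 = 47.443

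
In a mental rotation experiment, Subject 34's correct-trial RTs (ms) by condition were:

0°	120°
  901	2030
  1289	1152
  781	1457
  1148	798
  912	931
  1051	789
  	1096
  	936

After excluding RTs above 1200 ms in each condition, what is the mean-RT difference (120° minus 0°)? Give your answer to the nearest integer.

0°: exclude 1289
120°: exclude 2030, 1457
M(0°) = 4793/5 = 958.600
M(120°) = 5702/6 = 950.333
Difference = 950.333 − 958.600 = -8.267 ms

-8 ms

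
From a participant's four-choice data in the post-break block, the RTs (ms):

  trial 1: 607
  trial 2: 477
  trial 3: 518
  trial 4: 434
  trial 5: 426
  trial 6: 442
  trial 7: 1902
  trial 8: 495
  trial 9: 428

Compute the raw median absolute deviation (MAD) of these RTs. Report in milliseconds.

Sorted: 426, 428, 434, 442, 477, 495, 518, 607, 1902 → median = 477
|x − 477|: 130, 0, 41, 43, 51, 35, 1425, 18, 49
Sorted deviations: 0, 18, 35, 41, 43, 49, 51, 130, 1425 → MAD = 43

43 ms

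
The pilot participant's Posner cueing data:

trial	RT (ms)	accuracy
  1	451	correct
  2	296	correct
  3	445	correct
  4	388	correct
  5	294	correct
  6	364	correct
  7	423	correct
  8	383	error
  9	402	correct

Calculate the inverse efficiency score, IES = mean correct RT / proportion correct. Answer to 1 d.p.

Correct trials (n=8): 451, 296, 445, 388, 294, 364, 423, 402
Mean correct RT = 3063/8 = 382.8750 ms
Proportion correct = 8/9
IES = 382.8750 / (8/9) = 430.734 ms

430.7 ms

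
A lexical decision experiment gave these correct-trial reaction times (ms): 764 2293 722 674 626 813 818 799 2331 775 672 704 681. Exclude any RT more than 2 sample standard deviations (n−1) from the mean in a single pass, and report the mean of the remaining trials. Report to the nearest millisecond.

n = 13, ΣRT = 12672, M = 974.769
Σ(x−M)² = 4270346.31; s = √(4270346.31/12) = 596.542
Cutoffs: 974.769 ± 2·596.542 → [-218.3, 2167.9]
Outside: 2293, 2331 → excluded.
Retained (n=11): Σ = 8048, mean = 8048/11 = 731.636

732 ms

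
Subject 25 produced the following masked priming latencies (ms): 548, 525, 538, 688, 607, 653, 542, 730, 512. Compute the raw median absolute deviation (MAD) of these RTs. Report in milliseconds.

36 ms

Sorted: 512, 525, 538, 542, 548, 607, 653, 688, 730 → median = 548
|x − 548|: 0, 23, 10, 140, 59, 105, 6, 182, 36
Sorted deviations: 0, 6, 10, 23, 36, 59, 105, 140, 182 → MAD = 36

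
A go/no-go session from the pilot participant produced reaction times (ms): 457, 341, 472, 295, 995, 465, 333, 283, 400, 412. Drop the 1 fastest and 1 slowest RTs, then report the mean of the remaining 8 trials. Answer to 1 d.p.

Sorted: 283, 295, 333, 341, 400, 412, 457, 465, 472, 995
Drop lowest 1 (283) and highest 1 (995)
Remaining (n=8): Σ = 3175, mean = 3175/8 = 396.875

396.9 ms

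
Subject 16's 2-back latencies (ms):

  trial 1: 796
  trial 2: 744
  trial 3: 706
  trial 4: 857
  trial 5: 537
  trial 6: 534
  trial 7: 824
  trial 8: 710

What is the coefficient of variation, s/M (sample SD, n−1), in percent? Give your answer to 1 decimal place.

n = 8, Σ = 5708, M = 713.5000
Σ(x−M)² = 103980.000; s = √(103980.000/7) = 121.8782
CV = 121.8782 / 713.5000 = 0.17082 = 17.082%

17.1%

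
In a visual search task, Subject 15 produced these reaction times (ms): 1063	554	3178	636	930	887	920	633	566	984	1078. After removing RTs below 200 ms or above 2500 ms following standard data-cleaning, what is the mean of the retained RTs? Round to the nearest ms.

Excluded: 3178
Retained (n=10): Σ = 8251
Mean = 8251/10 = 825.1000

825 ms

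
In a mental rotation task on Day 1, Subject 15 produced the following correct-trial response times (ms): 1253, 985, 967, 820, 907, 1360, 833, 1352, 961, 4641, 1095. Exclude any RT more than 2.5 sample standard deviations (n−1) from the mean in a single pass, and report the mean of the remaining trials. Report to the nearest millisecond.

1053 ms

n = 11, ΣRT = 15174, M = 1379.455
Σ(x−M)² = 12071348.73; s = √(12071348.73/10) = 1098.697
Cutoffs: 1379.455 ± 2.5·1098.697 → [-1367.3, 4126.2]
Outside: 4641 → excluded.
Retained (n=10): Σ = 10533, mean = 10533/10 = 1053.300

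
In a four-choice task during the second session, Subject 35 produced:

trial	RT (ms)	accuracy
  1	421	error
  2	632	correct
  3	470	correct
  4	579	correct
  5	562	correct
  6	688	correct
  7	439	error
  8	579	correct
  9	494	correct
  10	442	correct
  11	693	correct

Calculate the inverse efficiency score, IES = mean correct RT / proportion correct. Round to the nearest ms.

Correct trials (n=9): 632, 470, 579, 562, 688, 579, 494, 442, 693
Mean correct RT = 5139/9 = 571.0000 ms
Proportion correct = 9/11
IES = 571.0000 / (9/11) = 697.889 ms

698 ms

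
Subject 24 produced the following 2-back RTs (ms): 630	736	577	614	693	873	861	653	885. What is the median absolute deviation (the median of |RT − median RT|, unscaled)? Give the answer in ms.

Sorted: 577, 614, 630, 653, 693, 736, 861, 873, 885 → median = 693
|x − 693|: 63, 43, 116, 79, 0, 180, 168, 40, 192
Sorted deviations: 0, 40, 43, 63, 79, 116, 168, 180, 192 → MAD = 79

79 ms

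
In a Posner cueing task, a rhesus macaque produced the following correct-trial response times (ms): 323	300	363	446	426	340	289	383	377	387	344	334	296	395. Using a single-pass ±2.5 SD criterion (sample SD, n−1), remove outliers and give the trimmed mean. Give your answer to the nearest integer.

357 ms

n = 14, ΣRT = 5003, M = 357.357
Σ(x−M)² = 29873.21; s = √(29873.21/13) = 47.937
Cutoffs: 357.357 ± 2.5·47.937 → [237.5, 477.2]
No RTs fall outside the cutoffs; all 14 retained. Mean = 5003/14 = 357.357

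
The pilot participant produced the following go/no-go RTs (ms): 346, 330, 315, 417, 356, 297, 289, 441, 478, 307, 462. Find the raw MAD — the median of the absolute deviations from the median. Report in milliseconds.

Sorted: 289, 297, 307, 315, 330, 346, 356, 417, 441, 462, 478 → median = 346
|x − 346|: 0, 16, 31, 71, 10, 49, 57, 95, 132, 39, 116
Sorted deviations: 0, 10, 16, 31, 39, 49, 57, 71, 95, 116, 132 → MAD = 49

49 ms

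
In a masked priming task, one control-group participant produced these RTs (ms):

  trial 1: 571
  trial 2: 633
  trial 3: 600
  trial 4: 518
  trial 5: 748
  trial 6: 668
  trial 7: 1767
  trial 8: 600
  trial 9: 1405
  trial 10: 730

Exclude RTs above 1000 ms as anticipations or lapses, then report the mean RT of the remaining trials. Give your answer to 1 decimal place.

Excluded: 1405, 1767
Retained (n=8): Σ = 5068
Mean = 5068/8 = 633.5000

633.5 ms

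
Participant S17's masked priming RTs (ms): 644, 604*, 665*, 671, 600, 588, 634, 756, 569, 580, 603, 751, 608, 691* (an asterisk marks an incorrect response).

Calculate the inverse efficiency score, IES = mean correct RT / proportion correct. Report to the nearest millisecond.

Correct trials (n=11): 644, 671, 600, 588, 634, 756, 569, 580, 603, 751, 608
Mean correct RT = 7004/11 = 636.7273 ms
Proportion correct = 11/14
IES = 636.7273 / (11/14) = 810.380 ms

810 ms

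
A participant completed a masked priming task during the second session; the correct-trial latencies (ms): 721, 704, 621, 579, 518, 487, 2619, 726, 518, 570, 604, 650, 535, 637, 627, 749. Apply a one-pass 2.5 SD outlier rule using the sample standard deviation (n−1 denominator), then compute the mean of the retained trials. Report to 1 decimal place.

616.4 ms

n = 16, ΣRT = 11865, M = 741.562
Σ(x−M)² = 3856093.94; s = √(3856093.94/15) = 507.024
Cutoffs: 741.562 ± 2.5·507.024 → [-526.0, 2009.1]
Outside: 2619 → excluded.
Retained (n=15): Σ = 9246, mean = 9246/15 = 616.400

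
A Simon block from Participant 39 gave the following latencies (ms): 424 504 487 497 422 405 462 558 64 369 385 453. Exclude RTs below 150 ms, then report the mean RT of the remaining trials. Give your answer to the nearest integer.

Excluded: 64
Retained (n=11): Σ = 4966
Mean = 4966/11 = 451.4545

451 ms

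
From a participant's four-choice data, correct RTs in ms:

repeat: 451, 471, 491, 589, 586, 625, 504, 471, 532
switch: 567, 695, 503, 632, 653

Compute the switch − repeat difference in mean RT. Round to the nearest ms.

86 ms

M(repeat) = 4720/9 = 524.444
M(switch) = 3050/5 = 610.000
Difference = 610.000 − 524.444 = 85.556 ms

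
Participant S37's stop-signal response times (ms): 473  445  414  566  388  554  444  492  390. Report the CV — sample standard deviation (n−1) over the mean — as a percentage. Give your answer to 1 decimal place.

n = 9, Σ = 4166, M = 462.8889
Σ(x−M)² = 33870.889; s = √(33870.889/8) = 65.0681
CV = 65.0681 / 462.8889 = 0.14057 = 14.057%

14.1%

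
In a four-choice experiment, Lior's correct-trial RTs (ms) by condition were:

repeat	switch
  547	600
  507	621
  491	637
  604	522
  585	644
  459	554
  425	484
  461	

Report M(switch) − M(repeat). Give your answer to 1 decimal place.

M(repeat) = 4079/8 = 509.875
M(switch) = 4062/7 = 580.286
Difference = 580.286 − 509.875 = 70.411 ms

70.4 ms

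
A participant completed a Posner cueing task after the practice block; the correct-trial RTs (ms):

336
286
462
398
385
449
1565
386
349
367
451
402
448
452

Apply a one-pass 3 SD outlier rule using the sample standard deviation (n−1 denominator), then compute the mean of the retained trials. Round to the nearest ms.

398 ms

n = 14, ΣRT = 6736, M = 481.143
Σ(x−M)² = 1300111.71; s = √(1300111.71/13) = 316.241
Cutoffs: 481.143 ± 3·316.241 → [-467.6, 1429.9]
Outside: 1565 → excluded.
Retained (n=13): Σ = 5171, mean = 5171/13 = 397.769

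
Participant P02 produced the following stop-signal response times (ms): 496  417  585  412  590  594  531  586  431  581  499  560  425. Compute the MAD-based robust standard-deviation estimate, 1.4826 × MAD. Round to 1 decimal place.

81.5 ms

Sorted: 412, 417, 425, 431, 496, 499, 531, 560, 581, 585, 586, 590, 594 → median = 531
|x − 531| sorted: 0, 29, 32, 35, 50, 54, 55, 59, 63, 100, 106, 114, 119 → MAD = 55
Robust SD ≈ 1.4826 × 55 = 81.543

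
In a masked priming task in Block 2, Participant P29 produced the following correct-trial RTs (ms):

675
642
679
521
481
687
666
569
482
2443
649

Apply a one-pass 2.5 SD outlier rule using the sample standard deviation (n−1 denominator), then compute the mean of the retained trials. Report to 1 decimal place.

n = 11, ΣRT = 8494, M = 772.182
Σ(x−M)² = 3133779.64; s = √(3133779.64/10) = 559.802
Cutoffs: 772.182 ± 2.5·559.802 → [-627.3, 2171.7]
Outside: 2443 → excluded.
Retained (n=10): Σ = 6051, mean = 6051/10 = 605.100

605.1 ms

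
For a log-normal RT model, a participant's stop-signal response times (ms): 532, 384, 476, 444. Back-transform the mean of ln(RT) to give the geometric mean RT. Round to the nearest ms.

456 ms

ln(RT): 6.2766, 5.9506, 6.1654, 6.0958
Mean ln(RT) = 24.4885/4 = 6.12213
Geometric mean = exp(6.12213) = 455.84 ms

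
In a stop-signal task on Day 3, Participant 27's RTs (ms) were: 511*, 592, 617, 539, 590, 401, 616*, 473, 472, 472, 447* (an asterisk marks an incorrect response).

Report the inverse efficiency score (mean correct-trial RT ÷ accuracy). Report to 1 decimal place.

Correct trials (n=8): 592, 617, 539, 590, 401, 473, 472, 472
Mean correct RT = 4156/8 = 519.5000 ms
Proportion correct = 8/11
IES = 519.5000 / (8/11) = 714.312 ms

714.3 ms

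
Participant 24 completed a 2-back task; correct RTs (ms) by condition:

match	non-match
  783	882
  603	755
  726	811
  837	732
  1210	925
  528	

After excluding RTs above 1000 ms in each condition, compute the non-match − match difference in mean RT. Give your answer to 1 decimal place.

match: exclude 1210
M(match) = 3477/5 = 695.400
M(non-match) = 4105/5 = 821.000
Difference = 821.000 − 695.400 = 125.600 ms

125.6 ms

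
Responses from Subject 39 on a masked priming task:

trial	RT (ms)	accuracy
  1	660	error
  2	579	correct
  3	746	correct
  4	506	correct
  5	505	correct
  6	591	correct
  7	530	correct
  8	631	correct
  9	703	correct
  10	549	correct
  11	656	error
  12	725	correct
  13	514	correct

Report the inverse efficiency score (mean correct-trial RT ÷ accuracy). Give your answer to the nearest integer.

Correct trials (n=11): 579, 746, 506, 505, 591, 530, 631, 703, 549, 725, 514
Mean correct RT = 6579/11 = 598.0909 ms
Proportion correct = 11/13
IES = 598.0909 / (11/13) = 706.835 ms

707 ms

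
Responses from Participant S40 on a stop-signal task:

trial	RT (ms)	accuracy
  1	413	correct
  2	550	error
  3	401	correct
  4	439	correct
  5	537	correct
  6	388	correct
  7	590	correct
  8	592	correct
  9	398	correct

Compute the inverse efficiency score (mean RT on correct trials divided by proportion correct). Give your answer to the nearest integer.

528 ms

Correct trials (n=8): 413, 401, 439, 537, 388, 590, 592, 398
Mean correct RT = 3758/8 = 469.7500 ms
Proportion correct = 8/9
IES = 469.7500 / (8/9) = 528.469 ms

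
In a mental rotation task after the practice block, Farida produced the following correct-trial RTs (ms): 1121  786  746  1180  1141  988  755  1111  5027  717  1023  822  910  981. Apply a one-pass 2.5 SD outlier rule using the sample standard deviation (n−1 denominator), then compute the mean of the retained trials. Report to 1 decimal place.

944.7 ms

n = 14, ΣRT = 17308, M = 1236.286
Σ(x−M)² = 15805582.86; s = √(15805582.86/13) = 1102.640
Cutoffs: 1236.286 ± 2.5·1102.640 → [-1520.3, 3992.9]
Outside: 5027 → excluded.
Retained (n=13): Σ = 12281, mean = 12281/13 = 944.692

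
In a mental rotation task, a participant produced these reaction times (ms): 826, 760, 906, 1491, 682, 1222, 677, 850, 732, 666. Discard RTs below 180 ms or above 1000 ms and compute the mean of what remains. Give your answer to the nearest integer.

Excluded: 1222, 1491
Retained (n=8): Σ = 6099
Mean = 6099/8 = 762.3750

762 ms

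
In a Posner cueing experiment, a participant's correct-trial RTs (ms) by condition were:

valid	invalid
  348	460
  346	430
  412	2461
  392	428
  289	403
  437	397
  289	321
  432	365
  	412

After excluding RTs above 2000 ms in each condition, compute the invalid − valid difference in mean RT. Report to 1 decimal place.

33.9 ms

invalid: exclude 2461
M(valid) = 2945/8 = 368.125
M(invalid) = 3216/8 = 402.000
Difference = 402.000 − 368.125 = 33.875 ms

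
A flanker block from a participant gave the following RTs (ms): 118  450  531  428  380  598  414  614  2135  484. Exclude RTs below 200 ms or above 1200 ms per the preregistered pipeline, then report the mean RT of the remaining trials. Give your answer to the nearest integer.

Excluded: 118, 2135
Retained (n=8): Σ = 3899
Mean = 3899/8 = 487.3750

487 ms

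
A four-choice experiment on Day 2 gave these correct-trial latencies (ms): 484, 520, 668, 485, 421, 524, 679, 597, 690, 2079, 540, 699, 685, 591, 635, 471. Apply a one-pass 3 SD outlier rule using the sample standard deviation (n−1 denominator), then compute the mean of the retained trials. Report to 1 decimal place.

579.3 ms

n = 16, ΣRT = 10768, M = 673.000
Σ(x−M)² = 2230622.00; s = √(2230622.00/15) = 385.627
Cutoffs: 673.000 ± 3·385.627 → [-483.9, 1829.9]
Outside: 2079 → excluded.
Retained (n=15): Σ = 8689, mean = 8689/15 = 579.267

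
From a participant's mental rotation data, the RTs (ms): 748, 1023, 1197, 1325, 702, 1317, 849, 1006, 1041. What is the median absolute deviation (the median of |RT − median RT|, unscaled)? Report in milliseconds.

Sorted: 702, 748, 849, 1006, 1023, 1041, 1197, 1317, 1325 → median = 1023
|x − 1023|: 275, 0, 174, 302, 321, 294, 174, 17, 18
Sorted deviations: 0, 17, 18, 174, 174, 275, 294, 302, 321 → MAD = 174

174 ms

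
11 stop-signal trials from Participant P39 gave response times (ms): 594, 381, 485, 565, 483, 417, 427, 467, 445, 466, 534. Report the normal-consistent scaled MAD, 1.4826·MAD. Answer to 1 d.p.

Sorted: 381, 417, 427, 445, 466, 467, 483, 485, 534, 565, 594 → median = 467
|x − 467| sorted: 0, 1, 16, 18, 22, 40, 50, 67, 86, 98, 127 → MAD = 40
Robust SD ≈ 1.4826 × 40 = 59.304

59.3 ms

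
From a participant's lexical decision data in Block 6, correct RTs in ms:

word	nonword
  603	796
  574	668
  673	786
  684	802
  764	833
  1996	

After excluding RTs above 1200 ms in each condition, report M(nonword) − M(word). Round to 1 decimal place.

word: exclude 1996
M(word) = 3298/5 = 659.600
M(nonword) = 3885/5 = 777.000
Difference = 777.000 − 659.600 = 117.400 ms

117.4 ms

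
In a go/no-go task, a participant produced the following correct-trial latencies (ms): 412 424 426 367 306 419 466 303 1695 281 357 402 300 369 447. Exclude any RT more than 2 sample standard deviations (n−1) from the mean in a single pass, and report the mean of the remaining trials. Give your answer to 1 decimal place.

377.1 ms

n = 15, ΣRT = 6974, M = 464.933
Σ(x−M)² = 1668410.93; s = √(1668410.93/14) = 345.213
Cutoffs: 464.933 ± 2·345.213 → [-225.5, 1155.4]
Outside: 1695 → excluded.
Retained (n=14): Σ = 5279, mean = 5279/14 = 377.071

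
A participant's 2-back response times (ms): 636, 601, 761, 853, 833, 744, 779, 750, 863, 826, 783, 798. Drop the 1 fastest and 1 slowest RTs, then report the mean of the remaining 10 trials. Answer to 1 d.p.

776.3 ms

Sorted: 601, 636, 744, 750, 761, 779, 783, 798, 826, 833, 853, 863
Drop lowest 1 (601) and highest 1 (863)
Remaining (n=10): Σ = 7763, mean = 7763/10 = 776.300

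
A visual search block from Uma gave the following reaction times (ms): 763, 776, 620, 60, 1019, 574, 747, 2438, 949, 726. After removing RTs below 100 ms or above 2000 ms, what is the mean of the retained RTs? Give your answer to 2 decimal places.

771.75 ms

Excluded: 60, 2438
Retained (n=8): Σ = 6174
Mean = 6174/8 = 771.7500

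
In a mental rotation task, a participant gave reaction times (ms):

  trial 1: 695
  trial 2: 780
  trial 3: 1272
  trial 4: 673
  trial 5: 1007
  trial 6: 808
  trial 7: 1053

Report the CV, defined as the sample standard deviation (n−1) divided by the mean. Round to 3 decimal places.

n = 7, Σ = 6288, M = 898.2857
Σ(x−M)² = 289639.429; s = √(289639.429/6) = 219.7117
CV = 219.7117 / 898.2857 = 0.24459

0.245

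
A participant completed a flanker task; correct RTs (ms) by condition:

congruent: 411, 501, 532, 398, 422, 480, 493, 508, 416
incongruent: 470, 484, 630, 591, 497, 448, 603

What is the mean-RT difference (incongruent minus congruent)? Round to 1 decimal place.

69.5 ms

M(congruent) = 4161/9 = 462.333
M(incongruent) = 3723/7 = 531.857
Difference = 531.857 − 462.333 = 69.524 ms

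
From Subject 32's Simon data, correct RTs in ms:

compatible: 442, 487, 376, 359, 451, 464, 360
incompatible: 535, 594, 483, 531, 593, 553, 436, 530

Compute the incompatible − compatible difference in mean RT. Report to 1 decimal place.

M(compatible) = 2939/7 = 419.857
M(incompatible) = 4255/8 = 531.875
Difference = 531.875 − 419.857 = 112.018 ms

112.0 ms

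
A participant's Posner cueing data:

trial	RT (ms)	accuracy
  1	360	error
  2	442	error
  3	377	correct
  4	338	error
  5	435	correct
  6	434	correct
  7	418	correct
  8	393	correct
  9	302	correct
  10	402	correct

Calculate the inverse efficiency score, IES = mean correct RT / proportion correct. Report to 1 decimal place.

563.5 ms

Correct trials (n=7): 377, 435, 434, 418, 393, 302, 402
Mean correct RT = 2761/7 = 394.4286 ms
Proportion correct = 7/10
IES = 394.4286 / (7/10) = 563.469 ms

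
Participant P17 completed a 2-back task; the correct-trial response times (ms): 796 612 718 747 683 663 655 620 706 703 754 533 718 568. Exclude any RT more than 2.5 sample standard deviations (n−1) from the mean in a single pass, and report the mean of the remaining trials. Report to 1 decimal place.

n = 14, ΣRT = 9476, M = 676.857
Σ(x−M)² = 70675.71; s = √(70675.71/13) = 73.733
Cutoffs: 676.857 ± 2.5·73.733 → [492.5, 861.2]
No RTs fall outside the cutoffs; all 14 retained. Mean = 9476/14 = 676.857

676.9 ms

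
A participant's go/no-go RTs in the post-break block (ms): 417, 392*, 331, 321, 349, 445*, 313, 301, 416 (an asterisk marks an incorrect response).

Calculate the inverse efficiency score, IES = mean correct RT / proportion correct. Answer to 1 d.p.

449.6 ms

Correct trials (n=7): 417, 331, 321, 349, 313, 301, 416
Mean correct RT = 2448/7 = 349.7143 ms
Proportion correct = 7/9
IES = 349.7143 / (7/9) = 449.633 ms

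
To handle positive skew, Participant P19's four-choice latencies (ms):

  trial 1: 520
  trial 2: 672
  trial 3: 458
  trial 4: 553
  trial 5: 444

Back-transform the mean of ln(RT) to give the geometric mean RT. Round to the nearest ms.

ln(RT): 6.2538, 6.5103, 6.1269, 6.3154, 6.0958
Mean ln(RT) = 31.3021/5 = 6.26043
Geometric mean = exp(6.26043) = 523.44 ms

523 ms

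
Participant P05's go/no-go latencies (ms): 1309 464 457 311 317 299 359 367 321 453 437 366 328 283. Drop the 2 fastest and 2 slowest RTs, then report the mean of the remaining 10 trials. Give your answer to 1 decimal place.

Sorted: 283, 299, 311, 317, 321, 328, 359, 366, 367, 437, 453, 457, 464, 1309
Drop lowest 2 (283, 299) and highest 2 (464, 1309)
Remaining (n=10): Σ = 3716, mean = 3716/10 = 371.600

371.6 ms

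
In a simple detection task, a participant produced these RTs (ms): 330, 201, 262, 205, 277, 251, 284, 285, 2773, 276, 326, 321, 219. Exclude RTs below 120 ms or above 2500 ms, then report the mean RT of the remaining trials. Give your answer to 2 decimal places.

269.75 ms

Excluded: 2773
Retained (n=12): Σ = 3237
Mean = 3237/12 = 269.7500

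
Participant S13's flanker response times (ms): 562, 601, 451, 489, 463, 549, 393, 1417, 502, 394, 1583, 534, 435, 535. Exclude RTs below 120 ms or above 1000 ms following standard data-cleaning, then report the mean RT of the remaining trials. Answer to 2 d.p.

492.33 ms

Excluded: 1417, 1583
Retained (n=12): Σ = 5908
Mean = 5908/12 = 492.3333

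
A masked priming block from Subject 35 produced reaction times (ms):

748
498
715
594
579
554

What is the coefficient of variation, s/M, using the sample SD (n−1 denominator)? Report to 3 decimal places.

n = 6, Σ = 3688, M = 614.6667
Σ(x−M)² = 46835.333; s = √(46835.333/5) = 96.7836
CV = 96.7836 / 614.6667 = 0.15746

0.157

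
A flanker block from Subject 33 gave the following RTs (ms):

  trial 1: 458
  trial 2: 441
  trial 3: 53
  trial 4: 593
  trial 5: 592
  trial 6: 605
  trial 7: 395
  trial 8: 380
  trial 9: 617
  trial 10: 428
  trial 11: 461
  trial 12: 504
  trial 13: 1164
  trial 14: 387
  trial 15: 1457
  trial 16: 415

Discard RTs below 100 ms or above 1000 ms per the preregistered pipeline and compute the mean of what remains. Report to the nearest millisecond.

483 ms

Excluded: 53, 1164, 1457
Retained (n=13): Σ = 6276
Mean = 6276/13 = 482.7692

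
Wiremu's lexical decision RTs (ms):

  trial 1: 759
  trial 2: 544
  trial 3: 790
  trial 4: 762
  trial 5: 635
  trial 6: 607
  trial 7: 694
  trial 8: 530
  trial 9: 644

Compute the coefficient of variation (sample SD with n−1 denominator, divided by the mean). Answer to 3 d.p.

0.143

n = 9, Σ = 5965, M = 662.7778
Σ(x−M)² = 72237.556; s = √(72237.556/8) = 95.0247
CV = 95.0247 / 662.7778 = 0.14337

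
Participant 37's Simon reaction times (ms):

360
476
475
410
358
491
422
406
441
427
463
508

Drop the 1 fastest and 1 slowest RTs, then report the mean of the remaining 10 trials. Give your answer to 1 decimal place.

Sorted: 358, 360, 406, 410, 422, 427, 441, 463, 475, 476, 491, 508
Drop lowest 1 (358) and highest 1 (508)
Remaining (n=10): Σ = 4371, mean = 4371/10 = 437.100

437.1 ms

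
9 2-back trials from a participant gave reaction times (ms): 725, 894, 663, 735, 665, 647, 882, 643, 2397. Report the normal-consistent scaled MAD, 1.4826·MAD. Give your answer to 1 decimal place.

Sorted: 643, 647, 663, 665, 725, 735, 882, 894, 2397 → median = 725
|x − 725| sorted: 0, 10, 60, 62, 78, 82, 157, 169, 1672 → MAD = 78
Robust SD ≈ 1.4826 × 78 = 115.643

115.6 ms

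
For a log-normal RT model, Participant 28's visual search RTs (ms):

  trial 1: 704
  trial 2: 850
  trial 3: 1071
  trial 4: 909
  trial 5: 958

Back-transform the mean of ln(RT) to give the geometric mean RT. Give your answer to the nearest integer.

ln(RT): 6.5568, 6.7452, 6.9763, 6.8123, 6.8648
Mean ln(RT) = 33.9556/5 = 6.79111
Geometric mean = exp(6.79111) = 889.90 ms

890 ms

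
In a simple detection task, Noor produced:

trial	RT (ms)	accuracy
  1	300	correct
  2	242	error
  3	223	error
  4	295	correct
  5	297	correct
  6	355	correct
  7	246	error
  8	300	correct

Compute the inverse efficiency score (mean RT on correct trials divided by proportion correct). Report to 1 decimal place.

495.0 ms

Correct trials (n=5): 300, 295, 297, 355, 300
Mean correct RT = 1547/5 = 309.4000 ms
Proportion correct = 5/8
IES = 309.4000 / (5/8) = 495.040 ms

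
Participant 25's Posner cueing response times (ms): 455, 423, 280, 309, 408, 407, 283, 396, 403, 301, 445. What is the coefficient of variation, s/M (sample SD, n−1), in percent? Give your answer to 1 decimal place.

n = 11, Σ = 4110, M = 373.6364
Σ(x−M)² = 44242.545; s = √(44242.545/10) = 66.5151
CV = 66.5151 / 373.6364 = 0.17802 = 17.802%

17.8%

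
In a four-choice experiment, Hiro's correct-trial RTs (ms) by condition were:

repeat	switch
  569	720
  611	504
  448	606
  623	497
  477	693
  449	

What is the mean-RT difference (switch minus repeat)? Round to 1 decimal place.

74.5 ms

M(repeat) = 3177/6 = 529.500
M(switch) = 3020/5 = 604.000
Difference = 604.000 − 529.500 = 74.500 ms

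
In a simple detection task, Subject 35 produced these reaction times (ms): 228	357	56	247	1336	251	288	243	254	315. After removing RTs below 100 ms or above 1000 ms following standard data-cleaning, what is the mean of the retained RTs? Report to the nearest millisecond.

Excluded: 56, 1336
Retained (n=8): Σ = 2183
Mean = 2183/8 = 272.8750

273 ms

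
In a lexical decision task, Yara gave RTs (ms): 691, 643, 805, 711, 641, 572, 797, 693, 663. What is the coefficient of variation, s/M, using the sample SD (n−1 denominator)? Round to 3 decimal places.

0.108

n = 9, Σ = 6216, M = 690.6667
Σ(x−M)² = 44384.000; s = √(44384.000/8) = 74.4849
CV = 74.4849 / 690.6667 = 0.10784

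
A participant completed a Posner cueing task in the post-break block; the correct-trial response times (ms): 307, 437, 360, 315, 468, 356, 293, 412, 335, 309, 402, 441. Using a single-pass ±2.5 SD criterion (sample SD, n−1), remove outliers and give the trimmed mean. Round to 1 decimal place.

369.6 ms

n = 12, ΣRT = 4435, M = 369.583
Σ(x−M)² = 40084.92; s = √(40084.92/11) = 60.366
Cutoffs: 369.583 ± 2.5·60.366 → [218.7, 520.5]
No RTs fall outside the cutoffs; all 12 retained. Mean = 4435/12 = 369.583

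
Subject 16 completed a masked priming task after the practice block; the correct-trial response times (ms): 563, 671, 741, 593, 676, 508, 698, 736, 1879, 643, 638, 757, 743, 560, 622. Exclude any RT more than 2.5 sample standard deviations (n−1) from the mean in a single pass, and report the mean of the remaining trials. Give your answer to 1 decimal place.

653.5 ms

n = 15, ΣRT = 11028, M = 735.200
Σ(x−M)² = 1480810.40; s = √(1480810.40/14) = 325.226
Cutoffs: 735.200 ± 2.5·325.226 → [-77.9, 1548.3]
Outside: 1879 → excluded.
Retained (n=14): Σ = 9149, mean = 9149/14 = 653.500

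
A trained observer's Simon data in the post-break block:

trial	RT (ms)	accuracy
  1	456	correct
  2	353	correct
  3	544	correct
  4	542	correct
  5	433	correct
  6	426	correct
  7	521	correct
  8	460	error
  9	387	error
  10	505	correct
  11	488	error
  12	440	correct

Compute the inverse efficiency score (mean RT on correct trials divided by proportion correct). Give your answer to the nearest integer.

Correct trials (n=9): 456, 353, 544, 542, 433, 426, 521, 505, 440
Mean correct RT = 4220/9 = 468.8889 ms
Proportion correct = 9/12
IES = 468.8889 / (9/12) = 625.185 ms

625 ms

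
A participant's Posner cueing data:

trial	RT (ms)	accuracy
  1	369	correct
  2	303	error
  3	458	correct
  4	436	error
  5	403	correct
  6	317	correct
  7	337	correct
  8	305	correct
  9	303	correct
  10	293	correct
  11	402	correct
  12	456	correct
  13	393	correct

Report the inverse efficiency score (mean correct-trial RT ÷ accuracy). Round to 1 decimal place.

433.6 ms

Correct trials (n=11): 369, 458, 403, 317, 337, 305, 303, 293, 402, 456, 393
Mean correct RT = 4036/11 = 366.9091 ms
Proportion correct = 11/13
IES = 366.9091 / (11/13) = 433.620 ms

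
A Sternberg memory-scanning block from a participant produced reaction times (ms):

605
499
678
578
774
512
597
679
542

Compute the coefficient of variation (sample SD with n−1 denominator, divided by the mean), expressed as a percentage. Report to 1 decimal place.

14.7%

n = 9, Σ = 5464, M = 607.1111
Σ(x−M)² = 63972.889; s = √(63972.889/8) = 89.4238
CV = 89.4238 / 607.1111 = 0.14729 = 14.729%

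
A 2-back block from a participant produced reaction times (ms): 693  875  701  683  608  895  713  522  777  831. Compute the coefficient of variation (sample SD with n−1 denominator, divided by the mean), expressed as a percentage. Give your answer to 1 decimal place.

16.1%

n = 10, Σ = 7298, M = 729.8000
Σ(x−M)² = 123515.600; s = √(123515.600/9) = 117.1493
CV = 117.1493 / 729.8000 = 0.16052 = 16.052%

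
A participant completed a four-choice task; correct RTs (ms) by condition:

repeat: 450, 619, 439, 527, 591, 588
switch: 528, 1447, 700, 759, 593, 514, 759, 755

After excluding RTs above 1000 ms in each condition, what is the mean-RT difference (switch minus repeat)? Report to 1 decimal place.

switch: exclude 1447
M(repeat) = 3214/6 = 535.667
M(switch) = 4608/7 = 658.286
Difference = 658.286 − 535.667 = 122.619 ms

122.6 ms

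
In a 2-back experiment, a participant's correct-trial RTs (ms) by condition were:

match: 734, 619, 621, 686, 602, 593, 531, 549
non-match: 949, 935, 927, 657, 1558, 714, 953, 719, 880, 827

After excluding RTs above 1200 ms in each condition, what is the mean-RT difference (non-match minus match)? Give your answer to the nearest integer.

non-match: exclude 1558
M(match) = 4935/8 = 616.875
M(non-match) = 7561/9 = 840.111
Difference = 840.111 − 616.875 = 223.236 ms

223 ms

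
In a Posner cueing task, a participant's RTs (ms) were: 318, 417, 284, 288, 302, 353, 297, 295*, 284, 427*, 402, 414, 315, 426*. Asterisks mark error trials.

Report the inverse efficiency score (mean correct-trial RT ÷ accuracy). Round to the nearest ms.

425 ms

Correct trials (n=11): 318, 417, 284, 288, 302, 353, 297, 284, 402, 414, 315
Mean correct RT = 3674/11 = 334.0000 ms
Proportion correct = 11/14
IES = 334.0000 / (11/14) = 425.091 ms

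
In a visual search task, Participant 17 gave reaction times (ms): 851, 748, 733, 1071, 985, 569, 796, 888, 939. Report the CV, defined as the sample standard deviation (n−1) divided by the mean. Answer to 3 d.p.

0.179

n = 9, Σ = 7580, M = 842.2222
Σ(x−M)² = 181857.556; s = √(181857.556/8) = 150.7720
CV = 150.7720 / 842.2222 = 0.17902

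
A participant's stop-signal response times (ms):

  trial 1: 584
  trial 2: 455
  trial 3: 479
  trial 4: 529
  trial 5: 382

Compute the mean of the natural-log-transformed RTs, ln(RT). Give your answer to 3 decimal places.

6.176

ln(RT): 6.3699, 6.1203, 6.1717, 6.2710, 5.9454
Σ ln(RT) = 30.8783
Mean = 30.8783/5 = 6.17566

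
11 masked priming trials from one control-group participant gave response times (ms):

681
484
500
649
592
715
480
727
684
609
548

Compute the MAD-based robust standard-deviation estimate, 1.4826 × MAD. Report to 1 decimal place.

Sorted: 480, 484, 500, 548, 592, 609, 649, 681, 684, 715, 727 → median = 609
|x − 609| sorted: 0, 17, 40, 61, 72, 75, 106, 109, 118, 125, 129 → MAD = 75
Robust SD ≈ 1.4826 × 75 = 111.195

111.2 ms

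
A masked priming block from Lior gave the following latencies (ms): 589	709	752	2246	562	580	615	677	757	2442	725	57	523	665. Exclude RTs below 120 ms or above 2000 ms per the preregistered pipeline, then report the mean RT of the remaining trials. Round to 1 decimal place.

650.4 ms

Excluded: 57, 2246, 2442
Retained (n=11): Σ = 7154
Mean = 7154/11 = 650.3636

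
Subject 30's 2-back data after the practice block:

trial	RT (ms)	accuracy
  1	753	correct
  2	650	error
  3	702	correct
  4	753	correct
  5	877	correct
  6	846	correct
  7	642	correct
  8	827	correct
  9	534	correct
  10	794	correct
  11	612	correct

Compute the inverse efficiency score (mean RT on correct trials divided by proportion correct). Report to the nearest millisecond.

807 ms

Correct trials (n=10): 753, 702, 753, 877, 846, 642, 827, 534, 794, 612
Mean correct RT = 7340/10 = 734.0000 ms
Proportion correct = 10/11
IES = 734.0000 / (10/11) = 807.400 ms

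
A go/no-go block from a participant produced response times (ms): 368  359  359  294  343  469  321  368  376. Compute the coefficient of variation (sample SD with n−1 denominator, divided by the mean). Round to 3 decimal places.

0.133

n = 9, Σ = 3257, M = 361.8889
Σ(x−M)² = 18400.889; s = √(18400.889/8) = 47.9595
CV = 47.9595 / 361.8889 = 0.13253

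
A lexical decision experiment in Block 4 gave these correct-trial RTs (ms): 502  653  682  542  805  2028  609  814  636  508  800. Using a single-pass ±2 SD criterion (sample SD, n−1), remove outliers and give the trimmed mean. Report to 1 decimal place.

655.1 ms

n = 11, ΣRT = 8579, M = 779.909
Σ(x−M)² = 1843306.91; s = √(1843306.91/10) = 429.338
Cutoffs: 779.909 ± 2·429.338 → [-78.8, 1638.6]
Outside: 2028 → excluded.
Retained (n=10): Σ = 6551, mean = 6551/10 = 655.100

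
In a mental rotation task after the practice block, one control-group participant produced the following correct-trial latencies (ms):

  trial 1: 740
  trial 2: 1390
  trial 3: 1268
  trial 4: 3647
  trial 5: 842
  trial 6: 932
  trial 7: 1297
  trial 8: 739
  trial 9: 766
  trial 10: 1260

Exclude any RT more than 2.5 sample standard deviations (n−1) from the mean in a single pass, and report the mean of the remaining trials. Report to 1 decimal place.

n = 10, ΣRT = 12881, M = 1288.100
Σ(x−M)² = 6776390.90; s = √(6776390.90/9) = 867.717
Cutoffs: 1288.100 ± 2.5·867.717 → [-881.2, 3457.4]
Outside: 3647 → excluded.
Retained (n=9): Σ = 9234, mean = 9234/9 = 1026.000

1026.0 ms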